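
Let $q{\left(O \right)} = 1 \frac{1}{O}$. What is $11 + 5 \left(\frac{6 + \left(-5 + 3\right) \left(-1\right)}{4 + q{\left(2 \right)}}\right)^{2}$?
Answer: $\frac{2171}{81} \approx 26.802$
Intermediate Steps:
$q{\left(O \right)} = \frac{1}{O}$
$11 + 5 \left(\frac{6 + \left(-5 + 3\right) \left(-1\right)}{4 + q{\left(2 \right)}}\right)^{2} = 11 + 5 \left(\frac{6 + \left(-5 + 3\right) \left(-1\right)}{4 + \frac{1}{2}}\right)^{2} = 11 + 5 \left(\frac{6 - -2}{4 + \frac{1}{2}}\right)^{2} = 11 + 5 \left(\frac{6 + 2}{\frac{9}{2}}\right)^{2} = 11 + 5 \left(8 \cdot \frac{2}{9}\right)^{2} = 11 + 5 \left(\frac{16}{9}\right)^{2} = 11 + 5 \cdot \frac{256}{81} = 11 + \frac{1280}{81} = \frac{2171}{81}$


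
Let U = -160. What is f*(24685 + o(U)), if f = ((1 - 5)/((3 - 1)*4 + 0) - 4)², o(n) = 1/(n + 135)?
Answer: 12496761/25 ≈ 4.9987e+5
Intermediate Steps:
o(n) = 1/(135 + n)
f = 81/4 (f = (-4/(2*4 + 0) - 4)² = (-4/(8 + 0) - 4)² = (-4/8 - 4)² = (-4*⅛ - 4)² = (-½ - 4)² = (-9/2)² = 81/4 ≈ 20.250)
f*(24685 + o(U)) = 81*(24685 + 1/(135 - 160))/4 = 81*(24685 + 1/(-25))/4 = 81*(24685 - 1/25)/4 = (81/4)*(617124/25) = 12496761/25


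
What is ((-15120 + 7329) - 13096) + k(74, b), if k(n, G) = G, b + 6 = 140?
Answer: -20753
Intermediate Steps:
b = 134 (b = -6 + 140 = 134)
((-15120 + 7329) - 13096) + k(74, b) = ((-15120 + 7329) - 13096) + 134 = (-7791 - 13096) + 134 = -20887 + 134 = -20753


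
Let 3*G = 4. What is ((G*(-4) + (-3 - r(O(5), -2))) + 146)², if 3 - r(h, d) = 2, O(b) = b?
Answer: 168100/9 ≈ 18678.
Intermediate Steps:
G = 4/3 (G = (⅓)*4 = 4/3 ≈ 1.3333)
r(h, d) = 1 (r(h, d) = 3 - 1*2 = 3 - 2 = 1)
((G*(-4) + (-3 - r(O(5), -2))) + 146)² = (((4/3)*(-4) + (-3 - 1*1)) + 146)² = ((-16/3 + (-3 - 1)) + 146)² = ((-16/3 - 4) + 146)² = (-28/3 + 146)² = (410/3)² = 168100/9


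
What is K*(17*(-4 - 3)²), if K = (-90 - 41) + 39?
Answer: -76636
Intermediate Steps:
K = -92 (K = -131 + 39 = -92)
K*(17*(-4 - 3)²) = -1564*(-4 - 3)² = -1564*(-7)² = -1564*49 = -92*833 = -76636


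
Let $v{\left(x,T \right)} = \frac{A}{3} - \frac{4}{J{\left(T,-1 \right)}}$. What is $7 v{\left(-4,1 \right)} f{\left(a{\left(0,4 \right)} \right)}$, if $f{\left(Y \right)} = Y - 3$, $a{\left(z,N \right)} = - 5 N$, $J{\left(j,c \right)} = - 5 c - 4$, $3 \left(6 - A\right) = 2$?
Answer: $\frac{3220}{9} \approx 357.78$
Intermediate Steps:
$A = \frac{16}{3}$ ($A = 6 - \frac{2}{3} = \frac{16}{3} \approx 5.3333$)
$J{\left(j,c \right)} = -4 - 5 c$
$f{\left(Y \right)} = -3 + Y$ ($f{\left(Y \right)} = Y - 3 = -3 + Y$)
$v{\left(x,T \right)} = - \frac{20}{9}$ ($v{\left(x,T \right)} = \frac{16}{3 \cdot 3} - \frac{4}{-4 - -5} = \frac{16}{3} \cdot \frac{1}{3} - \frac{4}{-4 + 5} = \frac{16}{9} - \frac{4}{1} = \frac{16}{9} - 4 = - \frac{20}{9}$)
$7 v{\left(-4,1 \right)} f{\left(a{\left(0,4 \right)} \right)} = 7 \left(- \frac{20}{9}\right) \left(-3 - 20\right) = - \frac{140 \left(-3 - 20\right)}{9} = \left(- \frac{140}{9}\right) \left(-23\right) = \frac{3220}{9}$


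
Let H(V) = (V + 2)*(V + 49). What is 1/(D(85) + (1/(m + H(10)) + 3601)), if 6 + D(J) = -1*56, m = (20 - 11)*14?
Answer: 834/2951527 ≈ 0.00028257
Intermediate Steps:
H(V) = (2 + V)*(49 + V)
m = 126 (m = 9*14 = 126)
D(J) = -62 (D(J) = -6 - 1*56 = -6 - 56 = -62)
1/(D(85) + (1/(m + H(10)) + 3601)) = 1/(-62 + (1/(126 + (98 + 10**2 + 51*10)) + 3601)) = 1/(-62 + (1/(126 + (98 + 100 + 510)) + 3601)) = 1/(-62 + (1/(126 + 708) + 3601)) = 1/(-62 + (1/834 + 3601)) = 1/(-62 + 3003235/834) = 1/(2951527/834) = 834/2951527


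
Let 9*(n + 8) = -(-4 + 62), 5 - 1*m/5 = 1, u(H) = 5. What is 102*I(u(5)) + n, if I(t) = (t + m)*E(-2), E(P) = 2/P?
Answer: -23080/9 ≈ -2564.4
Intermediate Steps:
m = 20 (m = 25 - 5*1 = 25 - 5 = 20)
n = -130/9 (n = -8 + (-(-4 + 62))/9 = -8 + (-1*58)/9 = -8 + (⅑)*(-58) = -8 - 58/9 = -130/9 ≈ -14.444)
I(t) = -20 - t (I(t) = (t + 20)*(2/(-2)) = (20 + t)*(2*(-½)) = (20 + t)*(-1) = -20 - t)
102*I(u(5)) + n = 102*(-20 - 1*5) - 130/9 = 102*(-20 - 5) - 130/9 = 102*(-25) - 130/9 = -2550 - 130/9 = -23080/9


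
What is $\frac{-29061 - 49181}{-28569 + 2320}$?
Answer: $\frac{78242}{26249} \approx 2.9808$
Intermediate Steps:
$\frac{-29061 - 49181}{-28569 + 2320} = - \frac{78242}{-26249} = \left(-78242\right) \left(- \frac{1}{26249}\right) = \frac{78242}{26249}$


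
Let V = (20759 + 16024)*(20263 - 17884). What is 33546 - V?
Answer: -87473211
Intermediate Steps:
V = 87506757 (V = 36783*2379 = 87506757)
33546 - V = 33546 - 1*87506757 = 33546 - 87506757 = -87473211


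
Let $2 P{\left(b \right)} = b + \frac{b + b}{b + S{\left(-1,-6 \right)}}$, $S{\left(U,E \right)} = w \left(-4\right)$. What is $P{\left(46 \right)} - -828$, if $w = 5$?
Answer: $\frac{11086}{13} \approx 852.77$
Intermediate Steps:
$S{\left(U,E \right)} = -20$ ($S{\left(U,E \right)} = 5 \left(-4\right) = -20$)
$P{\left(b \right)} = \frac{b}{2} + \frac{b}{-20 + b}$ ($P{\left(b \right)} = \frac{b + \frac{b + b}{b - 20}}{2} = \frac{b + \frac{2 b}{-20 + b}}{2} = \frac{b}{2} + \frac{b}{-20 + b}$)
$P{\left(46 \right)} - -828 = \frac{1}{2} \cdot 46 \frac{1}{-20 + 46} \left(-18 + 46\right) - -828 = \frac{1}{2} \cdot 46 \cdot \frac{1}{26} \cdot 28 + 828 = \frac{322}{13} + 828 = \frac{11086}{13}$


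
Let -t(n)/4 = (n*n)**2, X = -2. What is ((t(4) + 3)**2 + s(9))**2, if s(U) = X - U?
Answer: 1086660304900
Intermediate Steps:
s(U) = -2 - U
t(n) = -4*n**4
((t(4) + 3)**2 + s(9))**2 = ((-4*4**4 + 3)**2 + (-2 - 1*9))**2 = ((-4*256 + 3)**2 + (-2 - 9))**2 = ((-1024 + 3)**2 - 11)**2 = ((-1021)**2 - 11)**2 = (1042441 - 11)**2 = 1042430**2 = 1086660304900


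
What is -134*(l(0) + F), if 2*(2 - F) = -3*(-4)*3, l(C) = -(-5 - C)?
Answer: 1474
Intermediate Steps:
l(C) = 5 + C
F = -16 (F = 2 - (-3*(-4))*3/2 = 2 - 6*3 = 2 - ½*36 = 2 - 18 = -16)
-134*(l(0) + F) = -134*((5 + 0) - 16) = -134*(5 - 16) = -134*(-11) = 1474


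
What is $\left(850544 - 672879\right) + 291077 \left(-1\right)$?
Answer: $-113412$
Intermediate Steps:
$\left(850544 - 672879\right) + 291077 \left(-1\right) = 177665 - 291077 = -113412$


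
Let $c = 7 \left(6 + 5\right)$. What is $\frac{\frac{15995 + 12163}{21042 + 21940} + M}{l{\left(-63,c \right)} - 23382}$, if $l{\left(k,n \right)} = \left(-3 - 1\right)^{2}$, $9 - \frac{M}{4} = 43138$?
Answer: $\frac{3707527277}{502158706} \approx 7.3832$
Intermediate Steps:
$M = -172516$ ($M = 36 - 172552 = -172516$)
$c = 77$ ($c = 7 \cdot 11 = 77$)
$l{\left(k,n \right)} = 16$ ($l{\left(k,n \right)} = \left(-4\right)^{2} = 16$)
$\frac{\frac{15995 + 12163}{21042 + 21940} + M}{l{\left(-63,c \right)} - 23382} = \frac{\frac{15995 + 12163}{21042 + 21940} - 172516}{16 - 23382} = \frac{\frac{28158}{42982} - 172516}{-23366} = \left(28158 \cdot \frac{1}{42982} - 172516\right) \left(- \frac{1}{23366}\right) = \left(\frac{14079}{21491} - 172516\right) \left(- \frac{1}{23366}\right) = \left(- \frac{3707527277}{21491}\right) \left(- \frac{1}{23366}\right) = \frac{3707527277}{502158706}$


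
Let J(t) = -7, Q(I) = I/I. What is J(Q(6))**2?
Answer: 49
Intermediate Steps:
Q(I) = 1
J(Q(6))**2 = (-7)**2 = 49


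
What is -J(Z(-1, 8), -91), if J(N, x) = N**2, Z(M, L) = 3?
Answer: -9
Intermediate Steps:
-J(Z(-1, 8), -91) = -1*3**2 = -1*9 = -9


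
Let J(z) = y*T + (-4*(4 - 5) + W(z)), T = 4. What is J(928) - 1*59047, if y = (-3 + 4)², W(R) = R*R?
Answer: 802145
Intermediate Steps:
W(R) = R²
y = 1 (y = 1² = 1)
J(z) = 8 + z² (J(z) = 1*4 + (-4*(4 - 5) + z²) = 4 + (-4*(-1) + z²) = 4 + (4 + z²) = 8 + z²)
J(928) - 1*59047 = (8 + 928²) - 1*59047 = (8 + 861184) - 59047 = 861192 - 59047 = 802145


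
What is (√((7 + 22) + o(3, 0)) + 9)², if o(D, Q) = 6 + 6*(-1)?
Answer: (9 + √29)² ≈ 206.93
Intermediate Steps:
o(D, Q) = 0 (o(D, Q) = 6 - 6 = 0)
(√((7 + 22) + o(3, 0)) + 9)² = (√((7 + 22) + 0) + 9)² = (√(29 + 0) + 9)² = (√29 + 9)² = (9 + √29)²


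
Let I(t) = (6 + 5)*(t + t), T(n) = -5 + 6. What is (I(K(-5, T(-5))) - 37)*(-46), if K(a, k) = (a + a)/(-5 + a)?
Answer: 690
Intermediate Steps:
T(n) = 1
K(a, k) = 2*a/(-5 + a) (K(a, k) = (2*a)/(-5 + a) = 2*a/(-5 + a))
I(t) = 22*t (I(t) = 11*(2*t) = 22*t)
(I(K(-5, T(-5))) - 37)*(-46) = (22*(2*(-5)/(-5 - 5)) - 37)*(-46) = (22*(2*(-5)/(-10)) - 37)*(-46) = (22*(2*(-5)*(-⅒)) - 37)*(-46) = (22*1 - 37)*(-46) = (22 - 37)*(-46) = -15*(-46) = 690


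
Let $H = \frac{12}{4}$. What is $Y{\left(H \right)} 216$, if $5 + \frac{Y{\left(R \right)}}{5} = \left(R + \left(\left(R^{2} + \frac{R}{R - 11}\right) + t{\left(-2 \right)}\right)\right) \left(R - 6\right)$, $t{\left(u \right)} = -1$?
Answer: $-39825$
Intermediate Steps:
$H = 3$ ($H = 12 \cdot \frac{1}{4} = 3$)
$Y{\left(R \right)} = -25 + 5 \left(-6 + R\right) \left(-1 + R + R^{2} + \frac{R}{-11 + R}\right)$ ($Y{\left(R \right)} = -25 + 5 \left(R - \left(1 - R^{2} - \frac{R}{R - 11}\right)\right) \left(R - 6\right) = -25 + 5 \left(R - \left(1 - R^{2} - \frac{R}{-11 + R}\right)\right) \left(-6 + R\right) = -25 + 5 \left(R + \left(-1 + R^{2} + \frac{R}{-11 + R}\right)\right) \left(-6 + R\right) = -25 + 5 \left(-1 + R + R^{2} + \frac{R}{-11 + R}\right) \left(-6 + R\right) = -25 + 5 \left(-6 + R\right) \left(-1 + R + R^{2} + \frac{R}{-11 + R}\right)$)
$Y{\left(H \right)} 216 = \frac{5 \left(-11 + 3^{4} - 16 \cdot 3^{3} + 49 \cdot 3^{2} + 72 \cdot 3\right)}{-11 + 3} \cdot 216 = \frac{5 \left(-11 + 81 - 432 + 49 \cdot 9 + 216\right)}{-8} \cdot 216 = 5 \left(- \frac{1}{8}\right) \left(-11 + 81 - 432 + 441 + 216\right) 216 = 5 \left(- \frac{1}{8}\right) 295 \cdot 216 = \left(- \frac{1475}{8}\right) 216 = -39825$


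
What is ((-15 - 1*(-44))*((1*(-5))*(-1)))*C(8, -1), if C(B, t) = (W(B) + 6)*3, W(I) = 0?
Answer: 2610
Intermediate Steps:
C(B, t) = 18 (C(B, t) = (0 + 6)*3 = 6*3 = 18)
((-15 - 1*(-44))*((1*(-5))*(-1)))*C(8, -1) = ((-15 - 1*(-44))*((1*(-5))*(-1)))*18 = ((-15 + 44)*(-5*(-1)))*18 = (29*5)*18 = 145*18 = 2610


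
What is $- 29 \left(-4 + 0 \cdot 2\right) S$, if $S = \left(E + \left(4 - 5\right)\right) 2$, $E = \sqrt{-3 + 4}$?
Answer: $0$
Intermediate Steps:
$E = 1$ ($E = \sqrt{1} = 1$)
$S = 0$ ($S = \left(1 + \left(4 - 5\right)\right) 2 = \left(1 - 1\right) 2 = 0 \cdot 2 = 0$)
$- 29 \left(-4 + 0 \cdot 2\right) S = - 29 \left(-4 + 0 \cdot 2\right) 0 = - 29 \left(-4 + 0\right) 0 = \left(-29\right) \left(-4\right) 0 = 116 \cdot 0 = 0$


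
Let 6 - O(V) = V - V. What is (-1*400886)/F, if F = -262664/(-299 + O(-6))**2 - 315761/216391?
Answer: 391959976955246/4418204827 ≈ 88715.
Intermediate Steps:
O(V) = 6 (O(V) = 6 - (V - V) = 6 - 1*0 = 6 + 0 = 6)
F = -4418204827/977734261 (F = -262664/(-299 + 6)**2 - 315761/216391 = -262664/((-293)**2) - 315761*1/216391 = -262664/85849 - 16619/11389 = -4418204827/977734261 ≈ -4.5188)
(-1*400886)/F = (-1*400886)/(-4418204827/977734261) = -400886*(-977734261/4418204827) = 391959976955246/4418204827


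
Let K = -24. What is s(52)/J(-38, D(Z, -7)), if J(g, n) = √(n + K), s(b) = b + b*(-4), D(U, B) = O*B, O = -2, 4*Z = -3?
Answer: 78*I*√10/5 ≈ 49.332*I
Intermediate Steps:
Z = -¾ (Z = (¼)*(-3) = -¾ ≈ -0.75000)
D(U, B) = -2*B
s(b) = -3*b (s(b) = b - 4*b = -3*b)
J(g, n) = √(-24 + n) (J(g, n) = √(n - 24) = √(-24 + n))
s(52)/J(-38, D(Z, -7)) = (-3*52)/(√(-24 - 2*(-7))) = -156/√(-24 + 14) = -156*(-I*√10/10) = -(-78)*I*√10/5 = 78*I*√10/5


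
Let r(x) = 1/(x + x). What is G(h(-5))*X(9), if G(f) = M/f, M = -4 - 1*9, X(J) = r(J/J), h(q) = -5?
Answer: 13/10 ≈ 1.3000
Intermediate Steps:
r(x) = 1/(2*x)
X(J) = ½ (X(J) = 1/(2*((J/J))) = (½)/1 = (½)*1 = ½)
M = -13 (M = -4 - 9 = -13)
G(f) = -13/f
G(h(-5))*X(9) = -13/(-5)*(½) = -13*(-⅕)*(½) = (13/5)*(½) = 13/10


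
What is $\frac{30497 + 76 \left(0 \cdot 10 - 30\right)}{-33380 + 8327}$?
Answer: $- \frac{4031}{3579} \approx -1.1263$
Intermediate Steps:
$\frac{30497 + 76 \left(0 \cdot 10 - 30\right)}{-33380 + 8327} = \frac{30497 + 76 \left(0 - 30\right)}{-25053} = \left(30497 + 76 \left(-30\right)\right) \left(- \frac{1}{25053}\right) = \left(30497 - 2280\right) \left(- \frac{1}{25053}\right) = 28217 \left(- \frac{1}{25053}\right) = - \frac{4031}{3579}$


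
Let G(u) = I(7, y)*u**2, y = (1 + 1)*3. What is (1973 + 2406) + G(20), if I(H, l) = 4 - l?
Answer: 3579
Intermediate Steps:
y = 6 (y = 2*3 = 6)
G(u) = -2*u**2 (G(u) = (4 - 1*6)*u**2 = (4 - 6)*u**2 = -2*u**2)
(1973 + 2406) + G(20) = (1973 + 2406) - 2*20**2 = 4379 - 2*400 = 4379 - 800 = 3579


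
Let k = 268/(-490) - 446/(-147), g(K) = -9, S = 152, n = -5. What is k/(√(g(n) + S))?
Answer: 1828*√143/105105 ≈ 0.20798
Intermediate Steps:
k = 1828/735 (k = 268*(-1/490) - 446*(-1/147) = -134/245 + 446/147 = 1828/735 ≈ 2.4871)
k/(√(g(n) + S)) = 1828/(735*(√(-9 + 152))) = 1828/(735*(√143)) = 1828*(√143/143)/735 = 1828*√143/105105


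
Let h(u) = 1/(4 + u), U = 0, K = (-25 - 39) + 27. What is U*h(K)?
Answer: 0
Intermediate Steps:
K = -37 (K = -64 + 27 = -37)
U*h(K) = 0/(4 - 37) = 0/(-33) = 0*(-1/33) = 0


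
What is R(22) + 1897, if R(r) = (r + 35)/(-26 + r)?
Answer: 7531/4 ≈ 1882.8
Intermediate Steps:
R(r) = (35 + r)/(-26 + r)
R(22) + 1897 = (35 + 22)/(-26 + 22) + 1897 = 57/(-4) + 1897 = -1/4*57 + 1897 = -57/4 + 1897 = 7531/4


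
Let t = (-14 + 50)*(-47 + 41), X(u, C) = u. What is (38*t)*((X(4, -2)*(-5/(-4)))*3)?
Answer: -123120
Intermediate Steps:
t = -216 (t = 36*(-6) = -216)
(38*t)*((X(4, -2)*(-5/(-4)))*3) = (38*(-216))*((4*(-5/(-4)))*3) = -8208*4*(-5*(-¼))*3 = -8208*4*(5/4)*3 = -41040*3 = -8208*15 = -123120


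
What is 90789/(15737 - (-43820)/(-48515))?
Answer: 2814459/487819 ≈ 5.7695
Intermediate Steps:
90789/(15737 - (-43820)/(-48515)) = 90789/(15737 - (-43820)*(-1)/48515) = 90789/(15737 - 1*28/31) = 90789/(15737 - 28/31) = 90789/(487819/31) = 90789*(31/487819) = 2814459/487819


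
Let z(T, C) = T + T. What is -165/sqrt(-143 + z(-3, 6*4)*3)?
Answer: 165*I*sqrt(161)/161 ≈ 13.004*I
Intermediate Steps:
z(T, C) = 2*T
-165/sqrt(-143 + z(-3, 6*4)*3) = -165/sqrt(-143 + (2*(-3))*3) = -165/sqrt(-143 - 6*3) = -165/sqrt(-143 - 18) = -165*(-I*sqrt(161)/161) = -(-165)*I*sqrt(161)/161 = 165*I*sqrt(161)/161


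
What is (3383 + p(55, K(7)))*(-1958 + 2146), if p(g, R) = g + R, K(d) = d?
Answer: 647660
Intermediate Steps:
p(g, R) = R + g
(3383 + p(55, K(7)))*(-1958 + 2146) = (3383 + (7 + 55))*(-1958 + 2146) = (3383 + 62)*188 = 3445*188 = 647660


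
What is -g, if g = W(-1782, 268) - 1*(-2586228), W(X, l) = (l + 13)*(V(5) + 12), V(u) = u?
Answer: -2591005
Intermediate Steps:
W(X, l) = 221 + 17*l (W(X, l) = (l + 13)*(5 + 12) = (13 + l)*17 = 221 + 17*l)
g = 2591005 (g = (221 + 17*268) - 1*(-2586228) = (221 + 4556) + 2586228 = 4777 + 2586228 = 2591005)
-g = -1*2591005 = -2591005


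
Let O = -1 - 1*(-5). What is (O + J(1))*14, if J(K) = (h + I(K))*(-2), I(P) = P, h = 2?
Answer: -28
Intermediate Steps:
O = 4 (O = -1 + 5 = 4)
J(K) = -4 - 2*K (J(K) = (2 + K)*(-2) = -4 - 2*K)
(O + J(1))*14 = (4 + (-4 - 2*1))*14 = (4 + (-4 - 2))*14 = (4 - 6)*14 = -2*14 = -28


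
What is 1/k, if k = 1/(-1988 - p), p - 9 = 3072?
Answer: -5069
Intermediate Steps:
p = 3081 (p = 9 + 3072 = 3081)
k = -1/5069 (k = 1/(-1988 - 1*3081) = 1/(-1988 - 3081) = 1/(-5069) = -1/5069 ≈ -0.00019728)
1/k = 1/(-1/5069) = -5069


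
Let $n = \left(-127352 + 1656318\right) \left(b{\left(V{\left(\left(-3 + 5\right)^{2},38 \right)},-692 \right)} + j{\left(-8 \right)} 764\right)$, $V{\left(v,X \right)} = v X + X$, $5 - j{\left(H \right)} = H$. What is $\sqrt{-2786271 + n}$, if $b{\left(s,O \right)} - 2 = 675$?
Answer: $\sqrt{16218014023} \approx 1.2735 \cdot 10^{5}$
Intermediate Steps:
$j{\left(H \right)} = 5 - H$
$V{\left(v,X \right)} = X + X v$ ($V{\left(v,X \right)} = X v + X = X + X v$)
$b{\left(s,O \right)} = 677$ ($b{\left(s,O \right)} = 2 + 675 = 677$)
$n = 16220800294$ ($n = \left(-127352 + 1656318\right) \left(677 + \left(5 - -8\right) 764\right) = 1528966 \left(677 + \left(5 + 8\right) 764\right) = 1528966 \left(677 + 13 \cdot 764\right) = 1528966 \left(677 + 9932\right) = 1528966 \cdot 10609 = 16220800294$)
$\sqrt{-2786271 + n} = \sqrt{-2786271 + 16220800294} = \sqrt{16218014023}$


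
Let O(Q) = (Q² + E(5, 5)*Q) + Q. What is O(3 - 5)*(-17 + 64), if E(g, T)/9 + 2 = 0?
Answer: 1786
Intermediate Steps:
E(g, T) = -18 (E(g, T) = -18 + 9*0 = -18 + 0 = -18)
O(Q) = Q² - 17*Q (O(Q) = (Q² - 18*Q) + Q = Q² - 17*Q)
O(3 - 5)*(-17 + 64) = ((3 - 5)*(-17 + (3 - 5)))*(-17 + 64) = -2*(-17 - 2)*47 = -2*(-19)*47 = 38*47 = 1786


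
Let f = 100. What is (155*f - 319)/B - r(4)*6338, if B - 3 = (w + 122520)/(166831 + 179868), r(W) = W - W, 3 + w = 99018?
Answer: 5263237519/1261632 ≈ 4171.8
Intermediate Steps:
w = 99015 (w = -3 + 99018 = 99015)
r(W) = 0
B = 1261632/346699 (B = 3 + (99015 + 122520)/(166831 + 179868) = 3 + 221535/346699 = 1261632/346699 ≈ 3.6390)
(155*f - 319)/B - r(4)*6338 = (155*100 - 319)/(1261632/346699) - 0*6338 = (15500 - 319)*(346699/1261632) - 1*0 = 15181*(346699/1261632) + 0 = 5263237519/1261632 + 0 = 5263237519/1261632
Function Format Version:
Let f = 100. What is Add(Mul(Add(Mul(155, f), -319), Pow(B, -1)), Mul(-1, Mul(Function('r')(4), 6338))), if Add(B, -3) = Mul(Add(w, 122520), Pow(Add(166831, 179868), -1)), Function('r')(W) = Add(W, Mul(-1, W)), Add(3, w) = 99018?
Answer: Rational(5263237519, 1261632) ≈ 4171.8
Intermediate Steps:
w = 99015 (w = Add(-3, 99018) = 99015)
Function('r')(W) = 0
B = Rational(1261632, 346699) (B = Add(3, Mul(Add(99015, 122520), Pow(Add(166831, 179868), -1))) = Add(3, Mul(221535, Pow(346699, -1))) = Add(3, Mul(221535, Rational(1, 346699))) = Add(3, Rational(221535, 346699)) = Rational(1261632, 346699) ≈ 3.6390)
Add(Mul(Add(Mul(155, f), -319), Pow(B, -1)), Mul(-1, Mul(Function('r')(4), 6338))) = Add(Mul(Add(Mul(155, 100), -319), Pow(Rational(1261632, 346699), -1)), Mul(-1, Mul(0, 6338))) = Add(Mul(Add(15500, -319), Rational(346699, 1261632)), Mul(-1, 0)) = Add(Mul(15181, Rational(346699, 1261632)), 0) = Add(Rational(5263237519, 1261632), 0) = Rational(5263237519, 1261632)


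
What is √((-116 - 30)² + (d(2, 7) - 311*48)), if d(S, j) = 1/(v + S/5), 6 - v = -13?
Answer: 33*√55193/97 ≈ 79.925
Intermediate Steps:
v = 19 (v = 6 - 1*(-13) = 6 + 13 = 19)
d(S, j) = 1/(19 + S/5)
√((-116 - 30)² + (d(2, 7) - 311*48)) = √((-116 - 30)² + (5/(95 + 2) - 311*48)) = √((-146)² + (5/97 - 14928)) = √(21316 + (5*(1/97) - 14928)) = √(21316 + (5/97 - 14928)) = √(21316 - 1448011/97) = √(619641/97) = 33*√55193/97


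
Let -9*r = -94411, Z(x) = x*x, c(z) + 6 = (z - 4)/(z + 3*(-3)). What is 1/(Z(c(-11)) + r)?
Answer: 144/1514545 ≈ 9.5078e-5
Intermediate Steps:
c(z) = -6 + (-4 + z)/(-9 + z) (c(z) = -6 + (z - 4)/(z + 3*(-3)) = -6 + (-4 + z)/(z - 9) = -6 + (-4 + z)/(-9 + z))
Z(x) = x²
r = 94411/9 (r = -⅑*(-94411) = 94411/9 ≈ 10490.)
1/(Z(c(-11)) + r) = 1/((5*(10 - 1*(-11))/(-9 - 11))² + 94411/9) = 1/((5*(10 + 11)/(-20))² + 94411/9) = 1/((5*(-1/20)*21)² + 94411/9) = 1/((-21/4)² + 94411/9) = 1/(441/16 + 94411/9) = 1/(1514545/144) = 144/1514545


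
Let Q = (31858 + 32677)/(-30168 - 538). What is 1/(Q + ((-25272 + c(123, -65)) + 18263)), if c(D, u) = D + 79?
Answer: -30706/209080277 ≈ -0.00014686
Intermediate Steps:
c(D, u) = 79 + D
Q = -64535/30706 (Q = 64535/(-30706) = 64535*(-1/30706) = -64535/30706 ≈ -2.1017)
1/(Q + ((-25272 + c(123, -65)) + 18263)) = 1/(-64535/30706 + ((-25272 + (79 + 123)) + 18263)) = 1/(-64535/30706 + ((-25272 + 202) + 18263)) = 1/(-64535/30706 + (-25070 + 18263)) = 1/(-64535/30706 - 6807) = 1/(-209080277/30706) = -30706/209080277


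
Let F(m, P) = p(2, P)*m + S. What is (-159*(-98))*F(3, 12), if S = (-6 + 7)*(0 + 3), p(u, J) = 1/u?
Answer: 70119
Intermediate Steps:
S = 3 (S = 1*3 = 3)
F(m, P) = 3 + m/2 (F(m, P) = m/2 + 3 = 3 + m/2)
(-159*(-98))*F(3, 12) = (-159*(-98))*(3 + (1/2)*3) = 15582*(3 + 3/2) = 15582*(9/2) = 70119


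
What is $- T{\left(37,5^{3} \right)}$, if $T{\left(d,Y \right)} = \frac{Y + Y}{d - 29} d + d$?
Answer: $- \frac{4773}{4} \approx -1193.3$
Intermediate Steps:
$T{\left(d,Y \right)} = d + \frac{2 Y d}{-29 + d}$ ($T{\left(d,Y \right)} = \frac{2 Y}{-29 + d} d + d = \frac{2 Y d}{-29 + d} + d = d + \frac{2 Y d}{-29 + d}$)
$- T{\left(37,5^{3} \right)} = - \frac{37 \left(-29 + 37 + 2 \cdot 5^{3}\right)}{-29 + 37} = - \frac{37 \left(-29 + 37 + 2 \cdot 125\right)}{8} = - \frac{37 \left(-29 + 37 + 250\right)}{8} = - \frac{37 \cdot 258}{8} = \left(-1\right) \frac{4773}{4} = - \frac{4773}{4}$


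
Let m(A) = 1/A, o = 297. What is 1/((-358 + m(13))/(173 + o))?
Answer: -130/99 ≈ -1.3131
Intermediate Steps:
1/((-358 + m(13))/(173 + o)) = 1/((-358 + 1/13)/(173 + 297)) = 1/((-358 + 1/13)/470) = 1/(-4653/13*1/470) = 1/(-99/130) = -130/99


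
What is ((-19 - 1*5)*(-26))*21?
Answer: 13104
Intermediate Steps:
((-19 - 1*5)*(-26))*21 = ((-19 - 5)*(-26))*21 = -24*(-26)*21 = 624*21 = 13104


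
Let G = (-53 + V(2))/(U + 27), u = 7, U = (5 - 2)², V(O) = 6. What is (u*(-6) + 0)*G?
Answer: 329/6 ≈ 54.833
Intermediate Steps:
U = 9 (U = 3² = 9)
G = -47/36 (G = (-53 + 6)/(9 + 27) = -47/36 ≈ -1.3056)
(u*(-6) + 0)*G = (7*(-6) + 0)*(-47/36) = (-42 + 0)*(-47/36) = -42*(-47/36) = 329/6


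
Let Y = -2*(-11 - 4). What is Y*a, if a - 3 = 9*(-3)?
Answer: -720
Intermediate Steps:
Y = 30 (Y = -2*(-15) = 30)
a = -24 (a = 3 + 9*(-3) = 3 - 27 = -24)
Y*a = 30*(-24) = -720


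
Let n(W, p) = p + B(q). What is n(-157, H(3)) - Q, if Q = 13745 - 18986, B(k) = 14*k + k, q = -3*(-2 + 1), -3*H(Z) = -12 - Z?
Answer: 5291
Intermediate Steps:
H(Z) = 4 + Z/3 (H(Z) = -(-12 - Z)/3 = 4 + Z/3)
q = 3 (q = -3*(-1) = 3)
B(k) = 15*k
n(W, p) = 45 + p (n(W, p) = p + 15*3 = p + 45 = 45 + p)
Q = -5241
n(-157, H(3)) - Q = (45 + (4 + (⅓)*3)) - 1*(-5241) = (45 + (4 + 1)) + 5241 = (45 + 5) + 5241 = 50 + 5241 = 5291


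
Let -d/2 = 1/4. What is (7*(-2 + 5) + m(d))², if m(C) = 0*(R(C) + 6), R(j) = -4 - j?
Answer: 441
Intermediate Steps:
d = -½ (d = -2/4 = -2*¼ = -½ ≈ -0.50000)
m(C) = 0 (m(C) = 0*((-4 - C) + 6) = 0*(2 - C) = 0)
(7*(-2 + 5) + m(d))² = (7*(-2 + 5) + 0)² = (7*3 + 0)² = (21 + 0)² = 21² = 441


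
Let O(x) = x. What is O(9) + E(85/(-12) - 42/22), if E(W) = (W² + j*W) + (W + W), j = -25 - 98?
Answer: 20524549/17424 ≈ 1177.9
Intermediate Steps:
j = -123
E(W) = W² - 121*W (E(W) = (W² - 123*W) + (W + W) = (W² - 123*W) + 2*W = W² - 121*W)
O(9) + E(85/(-12) - 42/22) = 9 + (85/(-12) - 42/22)*(-121 + (85/(-12) - 42/22)) = 9 + (85*(-1/12) - 42*1/22)*(-121 + (85*(-1/12) - 42*1/22)) = 9 + (-85/12 - 21/11)*(-121 + (-85/12 - 21/11)) = 9 - 1187*(-121 - 1187/132)/132 = 9 - 1187/132*(-17159/132) = 9 + 20367733/17424 = 20524549/17424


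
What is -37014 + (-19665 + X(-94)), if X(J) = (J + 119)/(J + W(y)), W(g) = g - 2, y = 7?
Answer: -5044456/89 ≈ -56679.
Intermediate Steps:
W(g) = -2 + g
X(J) = (119 + J)/(5 + J) (X(J) = (J + 119)/(J + (-2 + 7)) = (119 + J)/(J + 5) = (119 + J)/(5 + J))
-37014 + (-19665 + X(-94)) = -37014 + (-19665 + (119 - 94)/(5 - 94)) = -37014 + (-19665 + 25/(-89)) = -37014 + (-19665 - 1/89*25) = -37014 + (-19665 - 25/89) = -37014 - 1750210/89 = -5044456/89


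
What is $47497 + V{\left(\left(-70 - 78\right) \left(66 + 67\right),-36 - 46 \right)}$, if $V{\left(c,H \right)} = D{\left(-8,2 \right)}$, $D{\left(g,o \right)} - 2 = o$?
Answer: $47501$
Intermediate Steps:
$D{\left(g,o \right)} = 2 + o$
$V{\left(c,H \right)} = 4$ ($V{\left(c,H \right)} = 2 + 2 = 4$)
$47497 + V{\left(\left(-70 - 78\right) \left(66 + 67\right),-36 - 46 \right)} = 47497 + 4 = 47501$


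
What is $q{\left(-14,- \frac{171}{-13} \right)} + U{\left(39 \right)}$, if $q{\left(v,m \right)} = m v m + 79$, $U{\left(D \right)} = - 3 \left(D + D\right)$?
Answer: $- \frac{435569}{169} \approx -2577.3$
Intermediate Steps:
$U{\left(D \right)} = - 6 D$ ($U{\left(D \right)} = - 3 \cdot 2 D = - 6 D$)
$q{\left(v,m \right)} = 79 + v m^{2}$ ($q{\left(v,m \right)} = v m^{2} + 79 = 79 + v m^{2}$)
$q{\left(-14,- \frac{171}{-13} \right)} + U{\left(39 \right)} = \left(79 - 14 \left(- \frac{171}{-13}\right)^{2}\right) - 234 = \left(79 - 14 \left(\left(-171\right) \left(- \frac{1}{13}\right)\right)^{2}\right) - 234 = \left(79 - 14 \left(\frac{171}{13}\right)^{2}\right) - 234 = \left(79 - \frac{409374}{169}\right) - 234 = - \frac{396023}{169} - 234 = - \frac{435569}{169}$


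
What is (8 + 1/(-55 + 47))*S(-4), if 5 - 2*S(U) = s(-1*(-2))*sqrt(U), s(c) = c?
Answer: 315/16 - 63*I/4 ≈ 19.688 - 15.75*I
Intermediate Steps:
S(U) = 5/2 - sqrt(U) (S(U) = 5/2 - (-1*(-2))*sqrt(U)/2 = 5/2 - sqrt(U))
(8 + 1/(-55 + 47))*S(-4) = (8 + 1/(-55 + 47))*(5/2 - sqrt(-4)) = (8 + 1/(-8))*(5/2 - 2*I) = (8 - 1/8)*(5/2 - 2*I) = 63*(5/2 - 2*I)/8 = 315/16 - 63*I/4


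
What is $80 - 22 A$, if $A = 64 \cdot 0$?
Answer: $80$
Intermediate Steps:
$A = 0$
$80 - 22 A = 80 - 0 = 80 + 0 = 80$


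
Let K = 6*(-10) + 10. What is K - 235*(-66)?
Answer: 15460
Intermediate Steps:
K = -50 (K = -60 + 10 = -50)
K - 235*(-66) = -50 - 235*(-66) = -50 + 15510 = 15460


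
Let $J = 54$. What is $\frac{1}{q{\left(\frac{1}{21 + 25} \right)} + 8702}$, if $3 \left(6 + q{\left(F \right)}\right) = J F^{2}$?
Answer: $\frac{1058}{9200377} \approx 0.000115$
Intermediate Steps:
$q{\left(F \right)} = -6 + 18 F^{2}$ ($q{\left(F \right)} = -6 + \frac{54 F^{2}}{3} = -6 + 18 F^{2}$)
$\frac{1}{q{\left(\frac{1}{21 + 25} \right)} + 8702} = \frac{1}{\left(-6 + 18 \left(\frac{1}{21 + 25}\right)^{2}\right) + 8702} = \frac{1}{\left(-6 + 18 \left(\frac{1}{46}\right)^{2}\right) + 8702} = \frac{1}{\left(-6 + \frac{18}{2116}\right) + 8702} = \frac{1}{\left(-6 + 18 \cdot \frac{1}{2116}\right) + 8702} = \frac{1}{\left(-6 + \frac{9}{1058}\right) + 8702} = \frac{1}{- \frac{6339}{1058} + 8702} = \frac{1}{\frac{9200377}{1058}} = \frac{1058}{9200377}$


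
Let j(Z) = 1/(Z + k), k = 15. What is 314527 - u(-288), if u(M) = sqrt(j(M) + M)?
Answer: 314527 - 5*I*sqrt(858585)/273 ≈ 3.1453e+5 - 16.971*I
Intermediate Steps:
j(Z) = 1/(15 + Z) (j(Z) = 1/(Z + 15) = 1/(15 + Z))
u(M) = sqrt(M + 1/(15 + M)) (u(M) = sqrt(1/(15 + M) + M) = sqrt(M + 1/(15 + M)))
314527 - u(-288) = 314527 - sqrt((1 - 288*(15 - 288))/(15 - 288)) = 314527 - sqrt((1 - 288*(-273))/(-273)) = 314527 - sqrt(-(1 + 78624)/273) = 314527 - sqrt(-1/273*78625) = 314527 - sqrt(-78625/273) = 314527 - 5*I*sqrt(858585)/273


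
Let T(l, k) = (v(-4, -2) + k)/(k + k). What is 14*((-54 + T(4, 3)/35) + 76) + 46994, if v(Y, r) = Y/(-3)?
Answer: 2128603/45 ≈ 47302.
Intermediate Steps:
v(Y, r) = -Y/3 (v(Y, r) = Y*(-1/3) = -Y/3)
T(l, k) = (4/3 + k)/(2*k) (T(l, k) = (-1/3*(-4) + k)/(k + k) = (4/3 + k)/((2*k)) = (4/3 + k)*(1/(2*k)) = (4/3 + k)/(2*k))
14*((-54 + T(4, 3)/35) + 76) + 46994 = 14*((-54 + ((1/6)*(4 + 3*3)/3)/35) + 76) + 46994 = 14*((-54 + ((1/6)*(1/3)*(4 + 9))*(1/35)) + 76) + 46994 = 14*((-54 + ((1/6)*(1/3)*13)*(1/35)) + 76) + 46994 = 14*((-54 + (13/18)*(1/35)) + 76) + 46994 = 14*((-54 + 13/630) + 76) + 46994 = 14*(-34007/630 + 76) + 46994 = 14*(13873/630) + 46994 = 13873/45 + 46994 = 2128603/45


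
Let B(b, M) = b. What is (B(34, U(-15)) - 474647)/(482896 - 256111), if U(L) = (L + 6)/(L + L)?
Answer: -474613/226785 ≈ -2.0928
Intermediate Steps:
U(L) = (6 + L)/(2*L) (U(L) = (6 + L)/((2*L)) = (6 + L)*(1/(2*L)) = (6 + L)/(2*L))
(B(34, U(-15)) - 474647)/(482896 - 256111) = (34 - 474647)/(482896 - 256111) = -474613/226785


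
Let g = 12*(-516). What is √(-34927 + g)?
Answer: I*√41119 ≈ 202.78*I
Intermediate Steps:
g = -6192
√(-34927 + g) = √(-34927 - 6192) = √(-41119) = I*√41119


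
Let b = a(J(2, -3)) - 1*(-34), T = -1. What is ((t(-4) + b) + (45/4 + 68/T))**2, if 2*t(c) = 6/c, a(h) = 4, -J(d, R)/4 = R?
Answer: 1521/4 ≈ 380.25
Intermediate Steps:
J(d, R) = -4*R
t(c) = 3/c (t(c) = (6/c)/2 = 3/c)
b = 38 (b = 4 - 1*(-34) = 4 + 34 = 38)
((t(-4) + b) + (45/4 + 68/T))**2 = ((3/(-4) + 38) + (45/4 + 68/(-1)))**2 = ((3*(-1/4) + 38) + (45*(1/4) + 68*(-1)))**2 = ((-3/4 + 38) + (45/4 - 68))**2 = (149/4 - 227/4)**2 = (-39/2)**2 = 1521/4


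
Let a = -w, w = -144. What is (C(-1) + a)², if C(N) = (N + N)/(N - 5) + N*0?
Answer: 187489/9 ≈ 20832.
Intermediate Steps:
C(N) = 2*N/(-5 + N) (C(N) = (2*N)/(-5 + N) + 0 = 2*N/(-5 + N) + 0 = 2*N/(-5 + N))
a = 144 (a = -1*(-144) = 144)
(C(-1) + a)² = (2*(-1)/(-5 - 1) + 144)² = (2*(-1)/(-6) + 144)² = (2*(-1)*(-⅙) + 144)² = (⅓ + 144)² = (433/3)² = 187489/9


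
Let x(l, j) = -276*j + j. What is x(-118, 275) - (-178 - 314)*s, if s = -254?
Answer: -200593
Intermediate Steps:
x(l, j) = -275*j
x(-118, 275) - (-178 - 314)*s = -275*275 - (-178 - 314)*(-254) = -75625 - (-492)*(-254) = -75625 - 1*124968 = -75625 - 124968 = -200593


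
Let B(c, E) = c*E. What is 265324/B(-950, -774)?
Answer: 66331/183825 ≈ 0.36084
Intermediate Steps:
B(c, E) = E*c
265324/B(-950, -774) = 265324/((-774*(-950))) = 265324/735300 = 265324*(1/735300) = 66331/183825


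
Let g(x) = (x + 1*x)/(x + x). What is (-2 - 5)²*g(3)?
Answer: 49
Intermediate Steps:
g(x) = 1 (g(x) = (x + x)/((2*x)) = (2*x)*(1/(2*x)) = 1)
(-2 - 5)²*g(3) = (-2 - 5)²*1 = (-7)²*1 = 49*1 = 49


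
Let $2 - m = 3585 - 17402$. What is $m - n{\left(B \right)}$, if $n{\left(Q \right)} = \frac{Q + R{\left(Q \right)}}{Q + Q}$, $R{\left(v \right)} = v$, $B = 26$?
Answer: $13818$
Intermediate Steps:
$n{\left(Q \right)} = 1$ ($n{\left(Q \right)} = \frac{Q + Q}{Q + Q} = \frac{2 Q}{2 Q} = 2 Q \frac{1}{2 Q} = 1$)
$m = 13819$ ($m = 2 - \left(3585 - 17402\right) = 2 - -13817 = 2 + 13817 = 13819$)
$m - n{\left(B \right)} = 13819 - 1 = 13818$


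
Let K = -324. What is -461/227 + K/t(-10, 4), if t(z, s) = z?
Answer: 34469/1135 ≈ 30.369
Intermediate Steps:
-461/227 + K/t(-10, 4) = -461/227 - 324/(-10) = -461*1/227 - 324*(-⅒) = -461/227 + 162/5 = 34469/1135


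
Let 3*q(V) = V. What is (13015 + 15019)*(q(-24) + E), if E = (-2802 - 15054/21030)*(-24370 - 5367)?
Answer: 8189346927483742/3505 ≈ 2.3365e+12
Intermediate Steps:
q(V) = V/3
E = 292121984503/3505 (E = (-2802 - 15054*1/21030)*(-29737) = (-2802 - 2509/3505)*(-29737) = -9823519/3505*(-29737) = 292121984503/3505 ≈ 8.3344e+7)
(13015 + 15019)*(q(-24) + E) = (13015 + 15019)*((⅓)*(-24) + 292121984503/3505) = 28034*(-8 + 292121984503/3505) = 28034*(292121956463/3505) = 8189346927483742/3505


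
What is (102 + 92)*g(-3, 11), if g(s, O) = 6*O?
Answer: 12804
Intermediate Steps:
(102 + 92)*g(-3, 11) = (102 + 92)*(6*11) = 194*66 = 12804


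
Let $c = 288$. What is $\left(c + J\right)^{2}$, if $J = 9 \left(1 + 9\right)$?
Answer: $142884$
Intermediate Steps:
$J = 90$ ($J = 9 \cdot 10 = 90$)
$\left(c + J\right)^{2} = \left(288 + 90\right)^{2} = 378^{2} = 142884$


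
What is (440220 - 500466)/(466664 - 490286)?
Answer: 10041/3937 ≈ 2.5504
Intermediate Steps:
(440220 - 500466)/(466664 - 490286) = -60246/(-23622) = -60246*(-1/23622) = 10041/3937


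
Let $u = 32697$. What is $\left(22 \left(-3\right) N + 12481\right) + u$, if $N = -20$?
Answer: $46498$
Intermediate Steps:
$\left(22 \left(-3\right) N + 12481\right) + u = \left(22 \left(-3\right) \left(-20\right) + 12481\right) + 32697 = \left(\left(-66\right) \left(-20\right) + 12481\right) + 32697 = \left(1320 + 12481\right) + 32697 = 13801 + 32697 = 46498$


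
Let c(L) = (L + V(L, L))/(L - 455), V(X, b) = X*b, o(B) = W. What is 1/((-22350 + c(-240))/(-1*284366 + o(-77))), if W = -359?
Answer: 5653825/445446 ≈ 12.693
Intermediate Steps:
o(B) = -359
c(L) = (L + L**2)/(-455 + L) (c(L) = (L + L*L)/(L - 455) = (L + L**2)/(-455 + L))
1/((-22350 + c(-240))/(-1*284366 + o(-77))) = 1/((-22350 - 240*(1 - 240)/(-455 - 240))/(-1*284366 - 359)) = 1/((-22350 - 240*(-239)/(-695))/(-284366 - 359)) = 1/((-22350 - 240*(-1/695)*(-239))/(-284725)) = 1/((-22350 - 11472/139)*(-1/284725)) = 1/(-3118122/139*(-1/284725)) = 1/(445446/5653825) = 5653825/445446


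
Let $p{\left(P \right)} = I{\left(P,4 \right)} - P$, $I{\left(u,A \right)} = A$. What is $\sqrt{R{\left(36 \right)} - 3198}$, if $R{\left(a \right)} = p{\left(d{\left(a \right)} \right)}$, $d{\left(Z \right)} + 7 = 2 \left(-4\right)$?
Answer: $17 i \sqrt{11} \approx 56.383 i$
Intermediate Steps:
$d{\left(Z \right)} = -15$ ($d{\left(Z \right)} = -7 + 2 \left(-4\right) = -7 - 8 = -15$)
$p{\left(P \right)} = 4 - P$
$R{\left(a \right)} = 19$ ($R{\left(a \right)} = 4 - -15 = 4 + 15 = 19$)
$\sqrt{R{\left(36 \right)} - 3198} = \sqrt{19 - 3198} = \sqrt{-3179} = 17 i \sqrt{11}$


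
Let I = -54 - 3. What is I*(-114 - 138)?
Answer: 14364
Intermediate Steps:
I = -57
I*(-114 - 138) = -57*(-114 - 138) = -57*(-252) = 14364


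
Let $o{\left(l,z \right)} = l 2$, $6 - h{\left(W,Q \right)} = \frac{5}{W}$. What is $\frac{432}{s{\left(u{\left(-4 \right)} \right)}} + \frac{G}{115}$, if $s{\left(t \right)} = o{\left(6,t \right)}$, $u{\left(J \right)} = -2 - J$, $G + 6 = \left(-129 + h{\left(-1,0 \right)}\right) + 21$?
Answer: $\frac{4037}{115} \approx 35.104$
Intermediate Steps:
$h{\left(W,Q \right)} = 6 - \frac{5}{W}$
$G = -103$ ($G = -6 + \left(\left(-129 + \left(6 - \frac{5}{-1}\right)\right) + 21\right) = -6 + \left(\left(-129 + \left(6 - -5\right)\right) + 21\right) = -6 + \left(\left(-129 + \left(6 + 5\right)\right) + 21\right) = -6 + \left(\left(-129 + 11\right) + 21\right) = -6 + \left(-118 + 21\right) = -6 - 97 = -103$)
$o{\left(l,z \right)} = 2 l$
$s{\left(t \right)} = 12$ ($s{\left(t \right)} = 2 \cdot 6 = 12$)
$\frac{432}{s{\left(u{\left(-4 \right)} \right)}} + \frac{G}{115} = \frac{432}{12} - \frac{103}{115} = 432 \cdot \frac{1}{12} - \frac{103}{115} = 36 - \frac{103}{115} = \frac{4037}{115}$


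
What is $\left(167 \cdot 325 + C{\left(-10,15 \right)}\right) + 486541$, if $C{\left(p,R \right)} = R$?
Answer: $540831$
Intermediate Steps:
$\left(167 \cdot 325 + C{\left(-10,15 \right)}\right) + 486541 = \left(167 \cdot 325 + 15\right) + 486541 = \left(54275 + 15\right) + 486541 = 54290 + 486541 = 540831$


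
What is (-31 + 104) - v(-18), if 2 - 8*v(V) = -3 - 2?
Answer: 577/8 ≈ 72.125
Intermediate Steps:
v(V) = 7/8 (v(V) = 1/4 - (-3 - 2)/8 = 1/4 - 1/8*(-5) = 1/4 + 5/8 = 7/8)
(-31 + 104) - v(-18) = (-31 + 104) - 1*7/8 = 73 - 7/8 = 577/8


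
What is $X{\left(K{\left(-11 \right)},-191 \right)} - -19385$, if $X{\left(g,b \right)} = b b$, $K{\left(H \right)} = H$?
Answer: $55866$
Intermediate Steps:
$X{\left(g,b \right)} = b^{2}$
$X{\left(K{\left(-11 \right)},-191 \right)} - -19385 = \left(-191\right)^{2} - -19385 = 36481 + 19385 = 55866$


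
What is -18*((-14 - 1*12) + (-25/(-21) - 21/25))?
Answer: 80796/175 ≈ 461.69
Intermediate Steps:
-18*((-14 - 1*12) + (-25/(-21) - 21/25)) = -18*((-14 - 12) + (-25*(-1/21) - 21*1/25)) = -18*(-26 + (25/21 - 21/25)) = -18*(-26 + 184/525) = -18*(-13466/525) = 80796/175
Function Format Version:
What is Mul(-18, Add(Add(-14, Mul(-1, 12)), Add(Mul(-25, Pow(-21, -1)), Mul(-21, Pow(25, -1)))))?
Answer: Rational(80796, 175) ≈ 461.69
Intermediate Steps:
Mul(-18, Add(Add(-14, Mul(-1, 12)), Add(Mul(-25, Pow(-21, -1)), Mul(-21, Pow(25, -1))))) = Mul(-18, Add(Add(-14, -12), Add(Mul(-25, Rational(-1, 21)), Mul(-21, Rational(1, 25))))) = Mul(-18, Add(-26, Add(Rational(25, 21), Rational(-21, 25)))) = Mul(-18, Add(-26, Rational(184, 525))) = Mul(-18, Rational(-13466, 525)) = Rational(80796, 175)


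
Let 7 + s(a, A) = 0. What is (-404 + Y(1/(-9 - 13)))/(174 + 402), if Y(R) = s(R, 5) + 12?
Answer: -133/192 ≈ -0.69271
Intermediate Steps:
s(a, A) = -7 (s(a, A) = -7 + 0 = -7)
Y(R) = 5 (Y(R) = -7 + 12 = 5)
(-404 + Y(1/(-9 - 13)))/(174 + 402) = (-404 + 5)/(174 + 402) = -399/576 = -399*1/576 = -133/192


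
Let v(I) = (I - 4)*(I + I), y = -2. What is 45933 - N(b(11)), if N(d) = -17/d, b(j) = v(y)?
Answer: 1102409/24 ≈ 45934.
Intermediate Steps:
v(I) = 2*I*(-4 + I) (v(I) = (-4 + I)*(2*I) = 2*I*(-4 + I))
b(j) = 24 (b(j) = 2*(-2)*(-4 - 2) = 2*(-2)*(-6) = 24)
45933 - N(b(11)) = 45933 - (-17)/24 = 45933 - 1*(-17/24) = 45933 + 17/24 = 1102409/24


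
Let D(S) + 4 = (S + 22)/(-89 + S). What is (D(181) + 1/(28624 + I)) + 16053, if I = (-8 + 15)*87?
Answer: 1876899685/116932 ≈ 16051.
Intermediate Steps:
D(S) = -4 + (22 + S)/(-89 + S) (D(S) = -4 + (S + 22)/(-89 + S) = -4 + (22 + S)/(-89 + S))
I = 609 (I = 7*87 = 609)
(D(181) + 1/(28624 + I)) + 16053 = (3*(126 - 1*181)/(-89 + 181) + 1/(28624 + 609)) + 16053 = (3*(126 - 181)/92 + 1/29233) + 16053 = (3*(1/92)*(-55) + 1/29233) + 16053 = (-165/92 + 1/29233) + 16053 = -209711/116932 + 16053 = 1876899685/116932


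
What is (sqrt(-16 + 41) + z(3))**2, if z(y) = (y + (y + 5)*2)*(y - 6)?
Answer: 2704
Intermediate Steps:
z(y) = (-6 + y)*(10 + 3*y) (z(y) = (y + (5 + y)*2)*(-6 + y) = (y + (10 + 2*y))*(-6 + y) = (10 + 3*y)*(-6 + y) = (-6 + y)*(10 + 3*y))
(sqrt(-16 + 41) + z(3))**2 = (sqrt(-16 + 41) + (-60 - 8*3 + 3*3**2))**2 = (sqrt(25) + (-60 - 24 + 3*9))**2 = (5 + (-60 - 24 + 27))**2 = (5 - 57)**2 = (-52)**2 = 2704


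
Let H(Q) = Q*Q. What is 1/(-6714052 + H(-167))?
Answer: -1/6686163 ≈ -1.4956e-7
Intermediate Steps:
H(Q) = Q²
1/(-6714052 + H(-167)) = 1/(-6714052 + (-167)²) = 1/(-6714052 + 27889) = 1/(-6686163) = -1/6686163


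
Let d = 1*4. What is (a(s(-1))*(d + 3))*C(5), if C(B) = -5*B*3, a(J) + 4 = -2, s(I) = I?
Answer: 3150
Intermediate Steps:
d = 4
a(J) = -6 (a(J) = -4 - 2 = -6)
C(B) = -15*B
(a(s(-1))*(d + 3))*C(5) = (-6*(4 + 3))*(-15*5) = -6*7*(-75) = -42*(-75) = 3150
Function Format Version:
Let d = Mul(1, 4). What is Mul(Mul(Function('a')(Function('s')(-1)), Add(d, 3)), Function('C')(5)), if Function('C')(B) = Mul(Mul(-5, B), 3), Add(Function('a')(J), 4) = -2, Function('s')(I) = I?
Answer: 3150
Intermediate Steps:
d = 4
Function('a')(J) = -6 (Function('a')(J) = Add(-4, -2) = -6)
Function('C')(B) = Mul(-15, B)
Mul(Mul(Function('a')(Function('s')(-1)), Add(d, 3)), Function('C')(5)) = Mul(Mul(-6, Add(4, 3)), Mul(-15, 5)) = Mul(Mul(-6, 7), -75) = Mul(-42, -75) = 3150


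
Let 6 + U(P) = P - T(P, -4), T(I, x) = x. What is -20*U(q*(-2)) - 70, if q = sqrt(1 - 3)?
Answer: -30 + 40*I*sqrt(2) ≈ -30.0 + 56.569*I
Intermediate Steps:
q = I*sqrt(2) (q = sqrt(-2) = I*sqrt(2) ≈ 1.4142*I)
U(P) = -2 + P (U(P) = -6 + (P - 1*(-4)) = -6 + (P + 4) = -6 + (4 + P) = -2 + P)
-20*U(q*(-2)) - 70 = -20*(-2 + (I*sqrt(2))*(-2)) - 70 = -20*(-2 - 2*I*sqrt(2)) - 70 = (40 + 40*I*sqrt(2)) - 70 = -30 + 40*I*sqrt(2)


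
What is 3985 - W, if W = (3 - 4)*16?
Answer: 4001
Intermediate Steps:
W = -16 (W = -1*16 = -16)
3985 - W = 3985 - 1*(-16) = 3985 + 16 = 4001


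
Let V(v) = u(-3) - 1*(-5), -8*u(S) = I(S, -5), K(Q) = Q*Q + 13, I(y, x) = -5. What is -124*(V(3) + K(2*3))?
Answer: -13547/2 ≈ -6773.5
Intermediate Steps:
K(Q) = 13 + Q**2 (K(Q) = Q**2 + 13 = 13 + Q**2)
u(S) = 5/8 (u(S) = -1/8*(-5) = 5/8)
V(v) = 45/8 (V(v) = 5/8 - 1*(-5) = 5/8 + 5 = 45/8)
-124*(V(3) + K(2*3)) = -124*(45/8 + (13 + (2*3)**2)) = -124*(45/8 + (13 + 6**2)) = -124*(45/8 + (13 + 36)) = -124*(45/8 + 49) = -124*437/8 = -13547/2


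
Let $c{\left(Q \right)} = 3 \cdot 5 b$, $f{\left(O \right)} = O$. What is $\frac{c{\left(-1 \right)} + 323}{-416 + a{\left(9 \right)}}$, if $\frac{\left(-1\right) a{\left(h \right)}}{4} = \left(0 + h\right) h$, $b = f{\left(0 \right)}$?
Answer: $- \frac{323}{740} \approx -0.43649$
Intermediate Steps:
$b = 0$
$a{\left(h \right)} = - 4 h^{2}$ ($a{\left(h \right)} = - 4 \left(0 + h\right) h = - 4 h h = - 4 h^{2}$)
$c{\left(Q \right)} = 0$ ($c{\left(Q \right)} = 3 \cdot 5 \cdot 0 = 15 \cdot 0 = 0$)
$\frac{c{\left(-1 \right)} + 323}{-416 + a{\left(9 \right)}} = \frac{0 + 323}{-416 - 4 \cdot 9^{2}} = \frac{323}{-416 - 324} = \frac{323}{-740} = 323 \left(- \frac{1}{740}\right) = - \frac{323}{740}$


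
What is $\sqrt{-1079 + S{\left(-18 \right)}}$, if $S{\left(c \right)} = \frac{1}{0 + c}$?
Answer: $\frac{i \sqrt{38846}}{6} \approx 32.849 i$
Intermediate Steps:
$S{\left(c \right)} = \frac{1}{c}$
$\sqrt{-1079 + S{\left(-18 \right)}} = \sqrt{-1079 + \frac{1}{-18}} = \sqrt{-1079 - \frac{1}{18}} = \sqrt{- \frac{19423}{18}} = \frac{i \sqrt{38846}}{6}$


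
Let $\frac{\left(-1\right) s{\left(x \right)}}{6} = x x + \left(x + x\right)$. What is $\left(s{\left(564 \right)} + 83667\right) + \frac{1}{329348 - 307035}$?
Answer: $- \frac{40870208900}{22313} \approx -1.8317 \cdot 10^{6}$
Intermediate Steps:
$s{\left(x \right)} = - 12 x - 6 x^{2}$ ($s{\left(x \right)} = - 6 \left(x x + \left(x + x\right)\right) = - 6 \left(x^{2} + 2 x\right) = - 12 x - 6 x^{2}$)
$\left(s{\left(564 \right)} + 83667\right) + \frac{1}{329348 - 307035} = \left(\left(-6\right) 564 \left(2 + 564\right) + 83667\right) + \frac{1}{329348 - 307035} = \left(\left(-6\right) 564 \cdot 566 + 83667\right) + \frac{1}{22313} = \left(-1915344 + 83667\right) + \frac{1}{22313} = -1831677 + \frac{1}{22313} = - \frac{40870208900}{22313}$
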